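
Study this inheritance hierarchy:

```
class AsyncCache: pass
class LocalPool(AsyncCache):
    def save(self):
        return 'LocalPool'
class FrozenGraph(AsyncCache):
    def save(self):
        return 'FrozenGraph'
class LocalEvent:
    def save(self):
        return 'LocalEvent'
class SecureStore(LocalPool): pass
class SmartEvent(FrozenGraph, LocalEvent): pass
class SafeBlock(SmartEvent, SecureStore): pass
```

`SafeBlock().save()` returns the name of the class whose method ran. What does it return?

FrozenGraph

L[SafeBlock] = SafeBlock + merge(L[SmartEvent], L[SecureStore], [SmartEvent SecureStore])
  take SmartEvent:  [SmartEvent FrozenGraph AsyncCache LocalEvent object] + [SecureStore LocalPool AsyncCache object] + [SmartEvent SecureStore]
  take FrozenGraph:  [FrozenGraph AsyncCache LocalEvent object] + [SecureStore LocalPool AsyncCache object] + [SecureStore]
  take SecureStore:  [AsyncCache LocalEvent object] + [SecureStore LocalPool AsyncCache object] + [SecureStore]
  take LocalPool:  [AsyncCache LocalEvent object] + [LocalPool AsyncCache object]
  take AsyncCache:  [AsyncCache LocalEvent object] + [AsyncCache object]
  take LocalEvent:  [LocalEvent object] + [object]
  take object:  [object] + [object]
MRO: SafeBlock SmartEvent FrozenGraph SecureStore LocalPool AsyncCache LocalEvent object
save is defined in: FrozenGraph, LocalEvent, LocalPool. First along the MRO is FrozenGraph.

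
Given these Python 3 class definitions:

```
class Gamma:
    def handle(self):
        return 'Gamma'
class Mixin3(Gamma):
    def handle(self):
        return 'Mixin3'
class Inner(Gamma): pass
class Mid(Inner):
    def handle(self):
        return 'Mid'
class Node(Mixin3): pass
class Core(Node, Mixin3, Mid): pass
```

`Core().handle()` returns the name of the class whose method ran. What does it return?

L[Core] = Core + merge(L[Node], L[Mixin3], L[Mid], [Node Mixin3 Mid])
  take Node:  [Node Mixin3 Gamma object] + [Mixin3 Gamma object] + [Mid Inner Gamma object] + [Node Mixin3 Mid]
  take Mixin3:  [Mixin3 Gamma object] + [Mixin3 Gamma object] + [Mid Inner Gamma object] + [Mixin3 Mid]
  take Mid:  [Gamma object] + [Gamma object] + [Mid Inner Gamma object] + [Mid]
  take Inner:  [Gamma object] + [Gamma object] + [Inner Gamma object]
  take Gamma:  [Gamma object] + [Gamma object] + [Gamma object]
  take object:  [object] + [object] + [object]
MRO: Core Node Mixin3 Mid Inner Gamma object
handle is defined in: Gamma, Mid, Mixin3. First along the MRO is Mixin3.

Mixin3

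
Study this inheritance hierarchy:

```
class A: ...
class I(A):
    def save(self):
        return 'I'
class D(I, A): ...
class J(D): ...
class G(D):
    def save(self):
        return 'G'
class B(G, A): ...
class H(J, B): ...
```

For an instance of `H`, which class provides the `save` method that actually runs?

L[H] = H + merge(L[J], L[B], [J B])
  take J:  [J D I A object] + [B G D I A object] + [J B]
  take B:  [D I A object] + [B G D I A object] + [B]
  take G:  [D I A object] + [G D I A object]
  take D:  [D I A object] + [D I A object]
  take I:  [I A object] + [I A object]
  take A:  [A object] + [A object]
  take object:  [object] + [object]
MRO: H J B G D I A object
save is defined in: G, I. First along the MRO is G.

G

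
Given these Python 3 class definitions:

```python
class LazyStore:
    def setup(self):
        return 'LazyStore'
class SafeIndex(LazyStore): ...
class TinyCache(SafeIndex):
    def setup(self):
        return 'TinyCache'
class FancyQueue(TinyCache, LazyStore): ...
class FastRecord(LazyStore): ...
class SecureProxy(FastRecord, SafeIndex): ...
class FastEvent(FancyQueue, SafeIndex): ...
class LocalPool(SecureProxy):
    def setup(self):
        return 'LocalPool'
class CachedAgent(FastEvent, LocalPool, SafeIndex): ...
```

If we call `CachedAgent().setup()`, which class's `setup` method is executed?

TinyCache

L[CachedAgent] = CachedAgent + merge(L[FastEvent], L[LocalPool], L[SafeIndex], [FastEvent LocalPool SafeIndex])
  take FastEvent:  [FastEvent FancyQueue TinyCache SafeIndex LazyStore object] + [LocalPool SecureProxy FastRecord SafeIndex LazyStore object] + [SafeIndex LazyStore object] + [FastEvent LocalPool SafeIndex]
  take FancyQueue:  [FancyQueue TinyCache SafeIndex LazyStore object] + [LocalPool SecureProxy FastRecord SafeIndex LazyStore object] + [SafeIndex LazyStore object] + [LocalPool SafeIndex]
  take TinyCache:  [TinyCache SafeIndex LazyStore object] + [LocalPool SecureProxy FastRecord SafeIndex LazyStore object] + [SafeIndex LazyStore object] + [LocalPool SafeIndex]
  take LocalPool:  [SafeIndex LazyStore object] + [LocalPool SecureProxy FastRecord SafeIndex LazyStore object] + [SafeIndex LazyStore object] + [LocalPool SafeIndex]
  take SecureProxy:  [SafeIndex LazyStore object] + [SecureProxy FastRecord SafeIndex LazyStore object] + [SafeIndex LazyStore object] + [SafeIndex]
  take FastRecord:  [SafeIndex LazyStore object] + [FastRecord SafeIndex LazyStore object] + [SafeIndex LazyStore object] + [SafeIndex]
  take SafeIndex:  [SafeIndex LazyStore object] + [SafeIndex LazyStore object] + [SafeIndex LazyStore object] + [SafeIndex]
  take LazyStore:  [LazyStore object] + [LazyStore object] + [LazyStore object]
  take object:  [object] + [object] + [object]
MRO: CachedAgent FastEvent FancyQueue TinyCache LocalPool SecureProxy FastRecord SafeIndex LazyStore object
setup is defined in: LazyStore, LocalPool, TinyCache. First along the MRO is TinyCache.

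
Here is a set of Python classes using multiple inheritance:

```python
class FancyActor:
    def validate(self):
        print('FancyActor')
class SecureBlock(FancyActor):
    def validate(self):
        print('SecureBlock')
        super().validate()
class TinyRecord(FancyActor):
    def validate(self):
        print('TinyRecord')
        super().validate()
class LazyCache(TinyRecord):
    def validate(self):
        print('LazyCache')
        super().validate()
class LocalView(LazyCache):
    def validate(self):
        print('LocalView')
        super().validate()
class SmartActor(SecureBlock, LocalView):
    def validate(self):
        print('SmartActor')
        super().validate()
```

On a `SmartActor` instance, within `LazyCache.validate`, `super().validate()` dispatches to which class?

L[SmartActor] = SmartActor + merge(L[SecureBlock], L[LocalView], [SecureBlock LocalView])
  take SecureBlock:  [SecureBlock FancyActor object] + [LocalView LazyCache TinyRecord FancyActor object] + [SecureBlock LocalView]
  take LocalView:  [FancyActor object] + [LocalView LazyCache TinyRecord FancyActor object] + [LocalView]
  take LazyCache:  [FancyActor object] + [LazyCache TinyRecord FancyActor object]
  take TinyRecord:  [FancyActor object] + [TinyRecord FancyActor object]
  take FancyActor:  [FancyActor object] + [FancyActor object]
  take object:  [object] + [object]
MRO: SmartActor SecureBlock LocalView LazyCache TinyRecord FancyActor object
super() in LazyCache.validate on a SmartActor instance goes to the class after LazyCache in SmartActor's MRO: TinyRecord.

TinyRecord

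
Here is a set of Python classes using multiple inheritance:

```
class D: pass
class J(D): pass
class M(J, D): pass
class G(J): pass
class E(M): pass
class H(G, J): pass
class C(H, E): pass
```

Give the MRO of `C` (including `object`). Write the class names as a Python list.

[C, H, G, E, M, J, D, object]

L[C] = C + merge(L[H], L[E], [H E])
  take H:  [H G J D object] + [E M J D object] + [H E]
  take G:  [G J D object] + [E M J D object] + [E]
  take E:  [J D object] + [E M J D object] + [E]
  take M:  [J D object] + [M J D object]
  take J:  [J D object] + [J D object]
  take D:  [D object] + [D object]
  take object:  [object] + [object]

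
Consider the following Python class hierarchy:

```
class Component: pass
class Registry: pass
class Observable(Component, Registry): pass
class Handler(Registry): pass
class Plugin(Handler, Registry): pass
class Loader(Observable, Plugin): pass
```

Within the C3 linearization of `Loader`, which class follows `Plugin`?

L[Loader] = Loader + merge(L[Observable], L[Plugin], [Observable Plugin])
  take Observable:  [Observable Component Registry object] + [Plugin Handler Registry object] + [Observable Plugin]
  take Component:  [Component Registry object] + [Plugin Handler Registry object] + [Plugin]
  take Plugin:  [Registry object] + [Plugin Handler Registry object] + [Plugin]
  take Handler:  [Registry object] + [Handler Registry object]
  take Registry:  [Registry object] + [Registry object]
  take object:  [object] + [object]
MRO: Loader Observable Component Plugin Handler Registry object
Plugin is at position 3; next is Handler.

Handler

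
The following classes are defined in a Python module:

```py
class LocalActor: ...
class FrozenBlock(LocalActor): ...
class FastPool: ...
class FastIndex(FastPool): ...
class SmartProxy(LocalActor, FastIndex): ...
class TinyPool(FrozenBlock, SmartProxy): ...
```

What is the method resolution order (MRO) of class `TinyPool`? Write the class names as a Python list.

L[TinyPool] = TinyPool + merge(L[FrozenBlock], L[SmartProxy], [FrozenBlock SmartProxy])
  take FrozenBlock:  [FrozenBlock LocalActor object] + [SmartProxy LocalActor FastIndex FastPool object] + [FrozenBlock SmartProxy]
  take SmartProxy:  [LocalActor object] + [SmartProxy LocalActor FastIndex FastPool object] + [SmartProxy]
  take LocalActor:  [LocalActor object] + [LocalActor FastIndex FastPool object]
  take FastIndex:  [object] + [FastIndex FastPool object]
  take FastPool:  [object] + [FastPool object]
  take object:  [object] + [object]

[TinyPool, FrozenBlock, SmartProxy, LocalActor, FastIndex, FastPool, object]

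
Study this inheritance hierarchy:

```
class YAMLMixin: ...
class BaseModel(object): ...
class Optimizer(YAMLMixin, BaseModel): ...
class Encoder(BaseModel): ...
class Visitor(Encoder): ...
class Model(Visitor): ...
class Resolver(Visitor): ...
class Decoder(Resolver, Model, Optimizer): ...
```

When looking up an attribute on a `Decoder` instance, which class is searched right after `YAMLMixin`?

L[Decoder] = Decoder + merge(L[Resolver], L[Model], L[Optimizer], [Resolver Model Optimizer])
  take Resolver:  [Resolver Visitor Encoder BaseModel object] + [Model Visitor Encoder BaseModel object] + [Optimizer YAMLMixin BaseModel object] + [Resolver Model Optimizer]
  take Model:  [Visitor Encoder BaseModel object] + [Model Visitor Encoder BaseModel object] + [Optimizer YAMLMixin BaseModel object] + [Model Optimizer]
  take Visitor:  [Visitor Encoder BaseModel object] + [Visitor Encoder BaseModel object] + [Optimizer YAMLMixin BaseModel object] + [Optimizer]
  take Encoder:  [Encoder BaseModel object] + [Encoder BaseModel object] + [Optimizer YAMLMixin BaseModel object] + [Optimizer]
  take Optimizer:  [BaseModel object] + [BaseModel object] + [Optimizer YAMLMixin BaseModel object] + [Optimizer]
  take YAMLMixin:  [BaseModel object] + [BaseModel object] + [YAMLMixin BaseModel object]
  take BaseModel:  [BaseModel object] + [BaseModel object] + [BaseModel object]
  take object:  [object] + [object] + [object]
MRO: Decoder Resolver Model Visitor Encoder Optimizer YAMLMixin BaseModel object
YAMLMixin is at position 6; next is BaseModel.

BaseModel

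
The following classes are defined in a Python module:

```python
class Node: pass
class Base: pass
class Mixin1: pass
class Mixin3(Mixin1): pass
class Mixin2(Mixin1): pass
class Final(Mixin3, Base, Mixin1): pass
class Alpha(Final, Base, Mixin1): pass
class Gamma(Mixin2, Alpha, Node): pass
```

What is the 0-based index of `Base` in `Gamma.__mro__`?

L[Gamma] = Gamma + merge(L[Mixin2], L[Alpha], L[Node], [Mixin2 Alpha Node])
  take Mixin2:  [Mixin2 Mixin1 object] + [Alpha Final Mixin3 Base Mixin1 object] + [Node object] + [Mixin2 Alpha Node]
  take Alpha:  [Mixin1 object] + [Alpha Final Mixin3 Base Mixin1 object] + [Node object] + [Alpha Node]
  take Final:  [Mixin1 object] + [Final Mixin3 Base Mixin1 object] + [Node object] + [Node]
  take Mixin3:  [Mixin1 object] + [Mixin3 Base Mixin1 object] + [Node object] + [Node]
  take Base:  [Mixin1 object] + [Base Mixin1 object] + [Node object] + [Node]
  take Mixin1:  [Mixin1 object] + [Mixin1 object] + [Node object] + [Node]
  take Node:  [object] + [object] + [Node object] + [Node]
  take object:  [object] + [object] + [object]
MRO: Gamma Mixin2 Alpha Final Mixin3 Base Mixin1 Node object
Base sits at index 5.

5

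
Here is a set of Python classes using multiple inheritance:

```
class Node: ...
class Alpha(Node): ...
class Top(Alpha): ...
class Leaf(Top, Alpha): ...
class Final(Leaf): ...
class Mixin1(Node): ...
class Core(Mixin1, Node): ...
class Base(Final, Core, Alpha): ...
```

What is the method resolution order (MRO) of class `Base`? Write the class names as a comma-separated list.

Base, Final, Leaf, Top, Core, Alpha, Mixin1, Node, object

L[Base] = Base + merge(L[Final], L[Core], L[Alpha], [Final Core Alpha])
  take Final:  [Final Leaf Top Alpha Node object] + [Core Mixin1 Node object] + [Alpha Node object] + [Final Core Alpha]
  take Leaf:  [Leaf Top Alpha Node object] + [Core Mixin1 Node object] + [Alpha Node object] + [Core Alpha]
  take Top:  [Top Alpha Node object] + [Core Mixin1 Node object] + [Alpha Node object] + [Core Alpha]
  take Core:  [Alpha Node object] + [Core Mixin1 Node object] + [Alpha Node object] + [Core Alpha]
  take Alpha:  [Alpha Node object] + [Mixin1 Node object] + [Alpha Node object] + [Alpha]
  take Mixin1:  [Node object] + [Mixin1 Node object] + [Node object]
  take Node:  [Node object] + [Node object] + [Node object]
  take object:  [object] + [object] + [object]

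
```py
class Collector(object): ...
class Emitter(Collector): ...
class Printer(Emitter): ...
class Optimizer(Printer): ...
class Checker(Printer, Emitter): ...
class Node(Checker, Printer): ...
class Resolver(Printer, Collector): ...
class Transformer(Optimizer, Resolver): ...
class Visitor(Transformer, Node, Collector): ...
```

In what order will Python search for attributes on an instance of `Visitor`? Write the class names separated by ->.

Visitor -> Transformer -> Optimizer -> Resolver -> Node -> Checker -> Printer -> Emitter -> Collector -> object

L[Visitor] = Visitor + merge(L[Transformer], L[Node], L[Collector], [Transformer Node Collector])
  take Transformer:  [Transformer Optimizer Resolver Printer Emitter Collector object] + [Node Checker Printer Emitter Collector object] + [Collector object] + [Transformer Node Collector]
  take Optimizer:  [Optimizer Resolver Printer Emitter Collector object] + [Node Checker Printer Emitter Collector object] + [Collector object] + [Node Collector]
  take Resolver:  [Resolver Printer Emitter Collector object] + [Node Checker Printer Emitter Collector object] + [Collector object] + [Node Collector]
  take Node:  [Printer Emitter Collector object] + [Node Checker Printer Emitter Collector object] + [Collector object] + [Node Collector]
  take Checker:  [Printer Emitter Collector object] + [Checker Printer Emitter Collector object] + [Collector object] + [Collector]
  take Printer:  [Printer Emitter Collector object] + [Printer Emitter Collector object] + [Collector object] + [Collector]
  take Emitter:  [Emitter Collector object] + [Emitter Collector object] + [Collector object] + [Collector]
  take Collector:  [Collector object] + [Collector object] + [Collector object] + [Collector]
  take object:  [object] + [object] + [object]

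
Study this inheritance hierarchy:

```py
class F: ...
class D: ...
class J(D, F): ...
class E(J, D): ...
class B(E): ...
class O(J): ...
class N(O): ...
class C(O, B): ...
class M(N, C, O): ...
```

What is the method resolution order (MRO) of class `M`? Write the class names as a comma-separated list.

L[M] = M + merge(L[N], L[C], L[O], [N C O])
  take N:  [N O J D F object] + [C O B E J D F object] + [O J D F object] + [N C O]
  take C:  [O J D F object] + [C O B E J D F object] + [O J D F object] + [C O]
  take O:  [O J D F object] + [O B E J D F object] + [O J D F object] + [O]
  take B:  [J D F object] + [B E J D F object] + [J D F object]
  take E:  [J D F object] + [E J D F object] + [J D F object]
  take J:  [J D F object] + [J D F object] + [J D F object]
  take D:  [D F object] + [D F object] + [D F object]
  take F:  [F object] + [F object] + [F object]
  take object:  [object] + [object] + [object]

M, N, C, O, B, E, J, D, F, object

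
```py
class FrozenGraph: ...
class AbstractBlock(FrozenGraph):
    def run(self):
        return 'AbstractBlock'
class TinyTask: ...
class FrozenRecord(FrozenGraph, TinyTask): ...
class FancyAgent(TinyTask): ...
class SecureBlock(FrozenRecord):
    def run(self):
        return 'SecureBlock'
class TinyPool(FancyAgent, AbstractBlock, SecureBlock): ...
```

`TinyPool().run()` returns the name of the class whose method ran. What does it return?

L[TinyPool] = TinyPool + merge(L[FancyAgent], L[AbstractBlock], L[SecureBlock], [FancyAgent AbstractBlock SecureBlock])
  take FancyAgent:  [FancyAgent TinyTask object] + [AbstractBlock FrozenGraph object] + [SecureBlock FrozenRecord FrozenGraph TinyTask object] + [FancyAgent AbstractBlock SecureBlock]
  take AbstractBlock:  [TinyTask object] + [AbstractBlock FrozenGraph object] + [SecureBlock FrozenRecord FrozenGraph TinyTask object] + [AbstractBlock SecureBlock]
  take SecureBlock:  [TinyTask object] + [FrozenGraph object] + [SecureBlock FrozenRecord FrozenGraph TinyTask object] + [SecureBlock]
  take FrozenRecord:  [TinyTask object] + [FrozenGraph object] + [FrozenRecord FrozenGraph TinyTask object]
  take FrozenGraph:  [TinyTask object] + [FrozenGraph object] + [FrozenGraph TinyTask object]
  take TinyTask:  [TinyTask object] + [object] + [TinyTask object]
  take object:  [object] + [object] + [object]
MRO: TinyPool FancyAgent AbstractBlock SecureBlock FrozenRecord FrozenGraph TinyTask object
run is defined in: AbstractBlock, SecureBlock. First along the MRO is AbstractBlock.

AbstractBlock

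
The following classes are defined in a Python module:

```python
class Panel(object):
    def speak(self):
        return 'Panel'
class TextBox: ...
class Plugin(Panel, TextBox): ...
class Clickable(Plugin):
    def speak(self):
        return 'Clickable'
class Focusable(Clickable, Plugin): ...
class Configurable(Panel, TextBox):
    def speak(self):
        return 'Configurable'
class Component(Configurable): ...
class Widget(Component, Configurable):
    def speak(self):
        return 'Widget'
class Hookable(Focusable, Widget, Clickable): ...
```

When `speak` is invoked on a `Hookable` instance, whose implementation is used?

Widget

L[Hookable] = Hookable + merge(L[Focusable], L[Widget], L[Clickable], [Focusable Widget Clickable])
  take Focusable:  [Focusable Clickable Plugin Panel TextBox object] + [Widget Component Configurable Panel TextBox object] + [Clickable Plugin Panel TextBox object] + [Focusable Widget Clickable]
  take Widget:  [Clickable Plugin Panel TextBox object] + [Widget Component Configurable Panel TextBox object] + [Clickable Plugin Panel TextBox object] + [Widget Clickable]
  take Clickable:  [Clickable Plugin Panel TextBox object] + [Component Configurable Panel TextBox object] + [Clickable Plugin Panel TextBox object] + [Clickable]
  take Plugin:  [Plugin Panel TextBox object] + [Component Configurable Panel TextBox object] + [Plugin Panel TextBox object]
  take Component:  [Panel TextBox object] + [Component Configurable Panel TextBox object] + [Panel TextBox object]
  take Configurable:  [Panel TextBox object] + [Configurable Panel TextBox object] + [Panel TextBox object]
  take Panel:  [Panel TextBox object] + [Panel TextBox object] + [Panel TextBox object]
  take TextBox:  [TextBox object] + [TextBox object] + [TextBox object]
  take object:  [object] + [object] + [object]
MRO: Hookable Focusable Widget Clickable Plugin Component Configurable Panel TextBox object
speak is defined in: Clickable, Configurable, Panel, Widget. First along the MRO is Widget.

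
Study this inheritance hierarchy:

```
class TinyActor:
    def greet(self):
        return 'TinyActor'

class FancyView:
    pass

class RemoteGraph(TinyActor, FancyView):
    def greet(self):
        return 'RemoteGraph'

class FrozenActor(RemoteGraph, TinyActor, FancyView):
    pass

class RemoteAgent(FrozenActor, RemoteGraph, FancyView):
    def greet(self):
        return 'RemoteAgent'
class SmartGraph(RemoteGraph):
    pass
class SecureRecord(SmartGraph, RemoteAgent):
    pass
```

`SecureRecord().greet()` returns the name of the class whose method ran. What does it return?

L[SecureRecord] = SecureRecord + merge(L[SmartGraph], L[RemoteAgent], [SmartGraph RemoteAgent])
  take SmartGraph:  [SmartGraph RemoteGraph TinyActor FancyView object] + [RemoteAgent FrozenActor RemoteGraph TinyActor FancyView object] + [SmartGraph RemoteAgent]
  take RemoteAgent:  [RemoteGraph TinyActor FancyView object] + [RemoteAgent FrozenActor RemoteGraph TinyActor FancyView object] + [RemoteAgent]
  take FrozenActor:  [RemoteGraph TinyActor FancyView object] + [FrozenActor RemoteGraph TinyActor FancyView object]
  take RemoteGraph:  [RemoteGraph TinyActor FancyView object] + [RemoteGraph TinyActor FancyView object]
  take TinyActor:  [TinyActor FancyView object] + [TinyActor FancyView object]
  take FancyView:  [FancyView object] + [FancyView object]
  take object:  [object] + [object]
MRO: SecureRecord SmartGraph RemoteAgent FrozenActor RemoteGraph TinyActor FancyView object
greet is defined in: RemoteAgent, RemoteGraph, TinyActor. First along the MRO is RemoteAgent.

RemoteAgent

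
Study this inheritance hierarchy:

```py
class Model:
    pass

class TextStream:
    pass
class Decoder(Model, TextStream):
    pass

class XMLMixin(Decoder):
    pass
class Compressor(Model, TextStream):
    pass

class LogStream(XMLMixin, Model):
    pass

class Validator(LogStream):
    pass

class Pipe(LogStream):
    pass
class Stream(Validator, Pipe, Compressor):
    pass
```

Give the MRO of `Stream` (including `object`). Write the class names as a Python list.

[Stream, Validator, Pipe, LogStream, XMLMixin, Decoder, Compressor, Model, TextStream, object]

L[Stream] = Stream + merge(L[Validator], L[Pipe], L[Compressor], [Validator Pipe Compressor])
  take Validator:  [Validator LogStream XMLMixin Decoder Model TextStream object] + [Pipe LogStream XMLMixin Decoder Model TextStream object] + [Compressor Model TextStream object] + [Validator Pipe Compressor]
  take Pipe:  [LogStream XMLMixin Decoder Model TextStream object] + [Pipe LogStream XMLMixin Decoder Model TextStream object] + [Compressor Model TextStream object] + [Pipe Compressor]
  take LogStream:  [LogStream XMLMixin Decoder Model TextStream object] + [LogStream XMLMixin Decoder Model TextStream object] + [Compressor Model TextStream object] + [Compressor]
  take XMLMixin:  [XMLMixin Decoder Model TextStream object] + [XMLMixin Decoder Model TextStream object] + [Compressor Model TextStream object] + [Compressor]
  take Decoder:  [Decoder Model TextStream object] + [Decoder Model TextStream object] + [Compressor Model TextStream object] + [Compressor]
  take Compressor:  [Model TextStream object] + [Model TextStream object] + [Compressor Model TextStream object] + [Compressor]
  take Model:  [Model TextStream object] + [Model TextStream object] + [Model TextStream object]
  take TextStream:  [TextStream object] + [TextStream object] + [TextStream object]
  take object:  [object] + [object] + [object]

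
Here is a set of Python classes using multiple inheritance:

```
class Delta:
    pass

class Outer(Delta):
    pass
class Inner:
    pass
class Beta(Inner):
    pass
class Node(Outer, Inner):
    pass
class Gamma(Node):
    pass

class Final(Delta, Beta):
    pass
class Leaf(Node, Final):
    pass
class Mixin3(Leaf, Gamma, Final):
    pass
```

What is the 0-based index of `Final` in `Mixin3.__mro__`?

5

L[Mixin3] = Mixin3 + merge(L[Leaf], L[Gamma], L[Final], [Leaf Gamma Final])
  take Leaf:  [Leaf Node Outer Final Delta Beta Inner object] + [Gamma Node Outer Delta Inner object] + [Final Delta Beta Inner object] + [Leaf Gamma Final]
  take Gamma:  [Node Outer Final Delta Beta Inner object] + [Gamma Node Outer Delta Inner object] + [Final Delta Beta Inner object] + [Gamma Final]
  take Node:  [Node Outer Final Delta Beta Inner object] + [Node Outer Delta Inner object] + [Final Delta Beta Inner object] + [Final]
  take Outer:  [Outer Final Delta Beta Inner object] + [Outer Delta Inner object] + [Final Delta Beta Inner object] + [Final]
  take Final:  [Final Delta Beta Inner object] + [Delta Inner object] + [Final Delta Beta Inner object] + [Final]
  take Delta:  [Delta Beta Inner object] + [Delta Inner object] + [Delta Beta Inner object]
  take Beta:  [Beta Inner object] + [Inner object] + [Beta Inner object]
  take Inner:  [Inner object] + [Inner object] + [Inner object]
  take object:  [object] + [object] + [object]
MRO: Mixin3 Leaf Gamma Node Outer Final Delta Beta Inner object
Final sits at index 5.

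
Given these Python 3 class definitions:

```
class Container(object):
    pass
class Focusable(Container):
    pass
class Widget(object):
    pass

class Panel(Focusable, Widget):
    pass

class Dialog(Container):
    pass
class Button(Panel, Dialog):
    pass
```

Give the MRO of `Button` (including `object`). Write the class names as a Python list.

L[Button] = Button + merge(L[Panel], L[Dialog], [Panel Dialog])
  take Panel:  [Panel Focusable Container Widget object] + [Dialog Container object] + [Panel Dialog]
  take Focusable:  [Focusable Container Widget object] + [Dialog Container object] + [Dialog]
  take Dialog:  [Container Widget object] + [Dialog Container object] + [Dialog]
  take Container:  [Container Widget object] + [Container object]
  take Widget:  [Widget object] + [object]
  take object:  [object] + [object]

[Button, Panel, Focusable, Dialog, Container, Widget, object]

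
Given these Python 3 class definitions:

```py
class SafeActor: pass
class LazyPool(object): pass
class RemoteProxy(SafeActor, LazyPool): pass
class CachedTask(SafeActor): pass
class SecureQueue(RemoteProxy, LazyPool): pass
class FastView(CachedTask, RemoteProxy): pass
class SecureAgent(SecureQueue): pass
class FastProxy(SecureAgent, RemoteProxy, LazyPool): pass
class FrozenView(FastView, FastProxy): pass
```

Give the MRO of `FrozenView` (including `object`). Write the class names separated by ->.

FrozenView -> FastView -> CachedTask -> FastProxy -> SecureAgent -> SecureQueue -> RemoteProxy -> SafeActor -> LazyPool -> object

L[FrozenView] = FrozenView + merge(L[FastView], L[FastProxy], [FastView FastProxy])
  take FastView:  [FastView CachedTask RemoteProxy SafeActor LazyPool object] + [FastProxy SecureAgent SecureQueue RemoteProxy SafeActor LazyPool object] + [FastView FastProxy]
  take CachedTask:  [CachedTask RemoteProxy SafeActor LazyPool object] + [FastProxy SecureAgent SecureQueue RemoteProxy SafeActor LazyPool object] + [FastProxy]
  take FastProxy:  [RemoteProxy SafeActor LazyPool object] + [FastProxy SecureAgent SecureQueue RemoteProxy SafeActor LazyPool object] + [FastProxy]
  take SecureAgent:  [RemoteProxy SafeActor LazyPool object] + [SecureAgent SecureQueue RemoteProxy SafeActor LazyPool object]
  take SecureQueue:  [RemoteProxy SafeActor LazyPool object] + [SecureQueue RemoteProxy SafeActor LazyPool object]
  take RemoteProxy:  [RemoteProxy SafeActor LazyPool object] + [RemoteProxy SafeActor LazyPool object]
  take SafeActor:  [SafeActor LazyPool object] + [SafeActor LazyPool object]
  take LazyPool:  [LazyPool object] + [LazyPool object]
  take object:  [object] + [object]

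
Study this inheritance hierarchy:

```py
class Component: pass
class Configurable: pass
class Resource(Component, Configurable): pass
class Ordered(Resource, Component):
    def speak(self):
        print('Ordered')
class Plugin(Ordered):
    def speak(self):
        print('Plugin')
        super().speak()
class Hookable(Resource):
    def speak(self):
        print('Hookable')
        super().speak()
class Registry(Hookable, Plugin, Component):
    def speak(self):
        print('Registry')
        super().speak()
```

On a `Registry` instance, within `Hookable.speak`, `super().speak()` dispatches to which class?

Plugin

L[Registry] = Registry + merge(L[Hookable], L[Plugin], L[Component], [Hookable Plugin Component])
  take Hookable:  [Hookable Resource Component Configurable object] + [Plugin Ordered Resource Component Configurable object] + [Component object] + [Hookable Plugin Component]
  take Plugin:  [Resource Component Configurable object] + [Plugin Ordered Resource Component Configurable object] + [Component object] + [Plugin Component]
  take Ordered:  [Resource Component Configurable object] + [Ordered Resource Component Configurable object] + [Component object] + [Component]
  take Resource:  [Resource Component Configurable object] + [Resource Component Configurable object] + [Component object] + [Component]
  take Component:  [Component Configurable object] + [Component Configurable object] + [Component object] + [Component]
  take Configurable:  [Configurable object] + [Configurable object] + [object]
  take object:  [object] + [object] + [object]
MRO: Registry Hookable Plugin Ordered Resource Component Configurable object
super() in Hookable.speak on a Registry instance goes to the class after Hookable in Registry's MRO: Plugin.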